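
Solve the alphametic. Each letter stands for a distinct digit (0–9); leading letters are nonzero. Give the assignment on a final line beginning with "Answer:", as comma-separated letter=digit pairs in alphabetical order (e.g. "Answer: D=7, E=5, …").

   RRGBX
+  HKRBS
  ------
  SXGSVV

Step 1. [col 1: X + S ≡ V (mod 10)] no forcing yet in column 1 (carry-in 0); V=4 is free and consistent — try it. So V=4.
Step 2. [col 1: X + S ≡ V (mod 10)] column 1 (X + S ≡ V (mod 10), carry-in 0) doesn't pin X yet; pick X=3 and continue, so X=3.
Step 3. [col 1: X + S ≡ V (mod 10)] in column 1 we have X+S≡V with carry-in 0; given X=3, V=4 and digits 3,4 already taken and all letters distinct, that pins S to 1 ⇒ S=1.
Step 4. [col 2: B + B ≡ V (mod 10)] no forcing yet in column 2 (carry-in 0); B=2 is free and consistent — try it, so B=2.
Step 5. [col 3: G + R ≡ S (mod 10)] G=6 is one option consistent with column 3 (G + R ≡ S (mod 10), carry-in 0) — take it ⇒ G=6.
Step 6. [col 3: G + R ≡ S (mod 10)] from column 3 (G=6, S=1, carry-in 0, digits 1,2,3,4,6 already taken and all letters distinct): R must equal 5, so R=5.
Step 7. [col 4: R + K ≡ G (mod 10)] from column 4 (R=5, G=6, carry-in 1, digits 1,2,3,4,5,6 already taken and all letters distinct): K must equal 0 ⇒ K=0.
Step 8. [col 5: R + H ≡ X (mod 10)] from column 5 (R=5, X=3, carry-in 0, digits 0,1,2,3,4,5,6 already taken and all letters distinct): H must equal 8, so H=8.

Answer: B=2, G=6, H=8, K=0, R=5, S=1, V=4, X=3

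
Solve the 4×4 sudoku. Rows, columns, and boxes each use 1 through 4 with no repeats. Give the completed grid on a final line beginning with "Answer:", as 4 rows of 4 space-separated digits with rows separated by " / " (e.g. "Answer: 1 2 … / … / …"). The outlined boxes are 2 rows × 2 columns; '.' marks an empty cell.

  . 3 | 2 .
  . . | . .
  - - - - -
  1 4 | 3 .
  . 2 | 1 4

Step 1. [r2c1∈{2,4}] 2 has one home in row 2: r2c1, so r2c1=2.
Step 2. [r2c4∈{1,3}] across row 2, 3 lands solely at r2c4. So r2c4=3.
Step 3. [r1c1∈{4}] nothing but 4 survives at r1c1 ⇒ r1c1=4.
Step 4. [r2c3∈{4}] nothing but 4 survives at r2c3 ⇒ r2c3=4.
Step 5. [r1c4∈{1}] r1c4 has the single candidate 1 ⇒ r1c4=1.
Step 6. [r3c4∈{2}] r3c4 is down to just 2. So r3c4=2.
Step 7. [r4c1∈{3}] only 3 remains possible at r4c1 ⇒ r4c1=3.
Step 8. [r2c2∈{1}] r2c2 has the single candidate 1 ⇒ r2c2=1.

Answer: 4 3 2 1 / 2 1 4 3 / 1 4 3 2 / 3 2 1 4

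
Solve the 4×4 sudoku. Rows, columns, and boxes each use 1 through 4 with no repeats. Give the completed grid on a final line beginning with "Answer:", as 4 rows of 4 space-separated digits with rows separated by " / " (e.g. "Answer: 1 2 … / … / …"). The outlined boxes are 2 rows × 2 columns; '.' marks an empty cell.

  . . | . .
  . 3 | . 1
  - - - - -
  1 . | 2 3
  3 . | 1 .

Step 1. [r1c4∈{2,4}] r1c4 is the only open cell in col 4 admitting 2 ⇒ r1c4=2.
Step 2. [r1c1∈{4}] only 4 remains possible at r1c1 ⇒ r1c1=4.
Step 3. [r4c4∈{4}] r4c4 is down to just 4, so r4c4=4.
Step 4. [r2c1∈{2}] r2c1's peers cover all but 2. So r2c1=2.
Step 5. [r4c2∈{2}] r4c2's peers cover all but 2, so r4c2=2.
Step 6. [r1c2∈{1}] only 1 remains possible at r1c2, so r1c2=1.
Step 7. [r2c3∈{4}] nothing but 4 survives at r2c3 ⇒ r2c3=4.
Step 8. [r3c2∈{4}] r3c2's peers cover all but 4. So r3c2=4.
Step 9. [r1c3∈{3}] nothing but 3 survives at r1c3 ⇒ r1c3=3.

Answer: 4 1 3 2 / 2 3 4 1 / 1 4 2 3 / 3 2 1 4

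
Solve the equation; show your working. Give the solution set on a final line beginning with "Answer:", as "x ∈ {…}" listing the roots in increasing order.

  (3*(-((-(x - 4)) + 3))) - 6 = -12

Step 1. [(3*(-((-(x - 4)) + 3))) - 6 = -12] peel the -6: add 6 from each side ⇒ sub: 3*(-((-(x - 4)) + 3)) = -6.
Step 2. [3*(-((-(x - 4)) + 3)) = -6] 3 out front; divide by 3. So div: -((-(x - 4)) + 3) = -2.
Step 3. [-((-(x - 4)) + 3) = -2] leading − — multiply by −1, so neg: (-(x - 4)) + 3 = 2.
Step 4. [(-(x - 4)) + 3 = 2] the outer +3 inverts by subtracting 3, so sub: -(x - 4) = -1.
Step 5. [-(x - 4) = -1] leading − — multiply by −1, so neg: x - 4 = 1.
Step 6. [x - 4 = 1] -4 is outermost — add 4 both sides, so sub: x = 5.

Answer: x ∈ {5}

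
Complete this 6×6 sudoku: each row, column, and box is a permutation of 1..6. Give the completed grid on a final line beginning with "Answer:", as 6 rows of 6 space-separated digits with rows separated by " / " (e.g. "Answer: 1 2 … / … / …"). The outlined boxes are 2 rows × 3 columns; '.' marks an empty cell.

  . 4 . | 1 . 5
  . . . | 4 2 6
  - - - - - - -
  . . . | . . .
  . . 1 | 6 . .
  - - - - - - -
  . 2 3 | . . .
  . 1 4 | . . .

Step 1. [r5c4∈{5}] r5c4 is down to just 5 ⇒ r5c4=5.
Step 2. [r5c1∈{6}] nothing but 6 survives at r5c1. So r5c1=6.
Step 3. [r1c5∈{3}] r1c5 is down to just 3, so r1c5=3.
Step 4. [r1c1∈{2}] r1c1's peers cover all but 2, so r1c1=2.
Step 5. [r4c6∈{2,3,4}] r4c6 is the only open cell in row 4 admitting 2 ⇒ r4c6=2.
Step 6. [r3c4∈{3}] r3c4's peers cover all but 3. So r3c4=3.
Step 7. [r2c3∈{5}] r2c3's peers cover all but 5. So r2c3=5.
Step 8. [r2c2∈{3}] r2c2's peers cover all but 3. So r2c2=3.
Step 9. [r4c2∈{5}] only 5 remains possible at r4c2 ⇒ r4c2=5.
Step 10. [r4c5∈{4}] nothing but 4 survives at r4c5, so r4c5=4.
Step 11. [r3c6∈{1}] r3c6 is down to just 1 ⇒ r3c6=1.
Step 12. [r3c2∈{6}] r3c2 is down to just 6 ⇒ r3c2=6.
Step 13. [r3c5∈{5}] nothing but 5 survives at r3c5 ⇒ r3c5=5.
Step 14. [r5c5∈{1}] only 1 remains possible at r5c5 ⇒ r5c5=1.
Step 15. [r6c4∈{2}] only 2 remains possible at r6c4, so r6c4=2.
Step 16. [r6c1∈{5}] r6c1's peers cover all but 5. So r6c1=5.
Step 17. [r6c5∈{6}] nothing but 6 survives at r6c5. So r6c5=6.
Step 18. [r4c1∈{3}] r4c1 has the single candidate 3 ⇒ r4c1=3.
Step 19. [r1c3∈{6}] nothing but 6 survives at r1c3 ⇒ r1c3=6.
Step 20. [r3c3∈{2}] r3c3 is down to just 2, so r3c3=2.
Step 21. [r3c1∈{4}] nothing but 4 survives at r3c1 ⇒ r3c1=4.
Step 22. [r2c1∈{1}] only 1 remains possible at r2c1, so r2c1=1.
Step 23. [r5c6∈{4}] r5c6 has the single candidate 4, so r5c6=4.
Step 24. [r6c6∈{3}] only 3 remains possible at r6c6. So r6c6=3.

Answer: 2 4 6 1 3 5 / 1 3 5 4 2 6 / 4 6 2 3 5 1 / 3 5 1 6 4 2 / 6 2 3 5 1 4 / 5 1 4 2 6 3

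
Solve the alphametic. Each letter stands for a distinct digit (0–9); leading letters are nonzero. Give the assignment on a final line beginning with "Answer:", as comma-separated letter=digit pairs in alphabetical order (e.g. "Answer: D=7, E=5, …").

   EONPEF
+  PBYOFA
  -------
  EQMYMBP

Step 1. [col 1: F + A ≡ P (mod 10)] P=8 is one option consistent with column 1 (F + A ≡ P (mod 10), carry-in 0) — take it ⇒ P=8.
Step 2. [col 1: F + A ≡ P (mod 10)] no forcing yet in column 1 (carry-in 0); A=2 is free and consistent — try it ⇒ A=2.
Step 3. [E] adding two 6-digit numbers gives at most 6+1 digits, and here it does — E is that final carry and must be 1, so E=1.
Step 4. [col 1: F + A ≡ P (mod 10)] column 1 reads F+A+carry(0)=P with A=2, P=8; with digits 1,2,8 already taken and all letters distinct, the only value for F is 6. So F=6.
Step 5. [col 2: E + F ≡ B (mod 10)] column 2 reads E+F+carry(0)=B with E=1, F=6; with digits 1,2,6,8 already taken and all letters distinct, the only value for B is 7. So B=7.
Step 6. [col 3: P + O ≡ M (mod 10)] from column 3 (P=8, carry-in 0, digits 1,2,6,7,8 already taken and all letters distinct): O must equal 5, so O=5.
Step 7. [col 3: P + O ≡ M (mod 10)] in column 3 we have P+O≡M with carry-in 0; given P=8, O=5 and digits 1,2,5,6,7,8 already taken and all letters distinct, that pins M to 3, so M=3.
Step 8. [col 4: N + Y ≡ Y (mod 10)] column 4: given nothing yet, carry-in 1, and digits 1,2,3,5,6,7,8 already taken and all letters distinct, N+Y≡Y (mod 10) forces N=9. So N=9.
Step 9. [col 4: N + Y ≡ Y (mod 10)] Y=4 is one option consistent with column 4 (N + Y ≡ Y (mod 10), carry-in 1) — take it ⇒ Y=4.
Step 10. [col 6: E + P ≡ Q (mod 10)] column 6 reads E+P+carry(1)=Q with E=1, P=8; with digits 1,2,3,4,5,6,7,8,9 already taken and all letters distinct, the only value for Q is 0. So Q=0.

Answer: A=2, B=7, E=1, F=6, M=3, N=9, O=5, P=8, Q=0, Y=4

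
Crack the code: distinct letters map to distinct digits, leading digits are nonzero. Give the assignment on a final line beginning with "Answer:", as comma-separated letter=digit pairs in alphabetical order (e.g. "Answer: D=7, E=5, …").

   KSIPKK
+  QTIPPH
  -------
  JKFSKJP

Step 1. [col 1: K + H ≡ P (mod 10)] several values work for P in column 1 (K + H ≡ P (mod 10), carry-in 0); try P=3 ⇒ P=3.
Step 2. [col 1: K + H ≡ P (mod 10)] column 1 (K + H ≡ P (mod 10), carry-in 0) doesn't pin H yet; pick H=6 and continue, so H=6.
Step 3. [col 1: K + H ≡ P (mod 10)] from column 1 (H=6, P=3, carry-in 0, digits 3,6 already taken and all letters distinct): K must equal 7, so K=7.
Step 4. [col 2: K + P ≡ J (mod 10)] column 2: given K=7, P=3, carry-in 1, and digits 3,6,7 already taken and all letters distinct, K+P≡J (mod 10) forces J=1. So J=1.
Step 5. [col 4: I + I ≡ S (mod 10)] no forcing yet in column 4 (carry-in 0); I=4 is free and consistent — try it, so I=4.
Step 6. [col 4: I + I ≡ S (mod 10)] column 4 reads I+I+carry(0)=S with I=4; with digits 1,3,4,6,7 already taken and all letters distinct, the only value for S is 8. So S=8.
Step 7. [col 5: S + T ≡ F (mod 10)] in column 5 we have S+T≡F with carry-in 0; given S=8 and digits 1,3,4,6,7,8 already taken and all letters distinct, that pins T to 2. So T=2.
Step 8. [col 5: S + T ≡ F (mod 10)] column 5: given S=8, T=2, carry-in 0, and digits 1,2,3,4,6,7,8 already taken and all letters distinct, S+T≡F (mod 10) forces F=0, so F=0.
Step 9. [col 6: K + Q ≡ K (mod 10)] from column 6 (K=7, carry-in 1, digits 0,1,2,3,4,6,7,8 already taken and all letters distinct): Q must equal 9, so Q=9.

Answer: F=0, H=6, I=4, J=1, K=7, P=3, Q=9, S=8, T=2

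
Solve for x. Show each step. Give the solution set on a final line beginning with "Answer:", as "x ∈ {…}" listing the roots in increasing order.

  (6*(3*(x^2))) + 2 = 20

Step 1. [(6*(3*(x^2))) + 2 = 20] peel the +2: subtract 2 from each side, so sub: 6*(3*(x^2)) = 18.
Step 2. [6*(3*(x^2)) = 18] LHS = 6·(…); ÷6 both sides ⇒ div: 3*(x^2) = 3.
Step 3. [3*(x^2) = 3] divide by the outer 3, so div: x^2 = 1.
Step 4. [x^2 = 1] √ both sides: 1 ≥ 0 gives two branches, so sqrt: x = 1 or -1.

Answer: x ∈ {-1, 1}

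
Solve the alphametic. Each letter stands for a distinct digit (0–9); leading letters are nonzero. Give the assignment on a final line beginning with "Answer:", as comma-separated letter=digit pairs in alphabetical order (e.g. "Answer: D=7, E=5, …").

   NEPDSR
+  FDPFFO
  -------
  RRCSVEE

Step 1. [col 1: R + O ≡ E (mod 10)] no forcing yet in column 1 (carry-in 0); R=1 is free and consistent — try it. So R=1.
Step 2. [col 1: R + O ≡ E (mod 10)] several values work for E in column 1 (R + O ≡ E (mod 10), carry-in 0); try E=0. So E=0.
Step 3. [col 1: R + O ≡ E (mod 10)] in column 1 we have R+O≡E with carry-in 0; given R=1, E=0 and digits 0,1 already taken and all letters distinct, that pins O to 9. So O=9.
Step 4. [col 2: S + F ≡ E (mod 10)] no forcing yet in column 2 (carry-in 1); S=4 is free and consistent — try it, so S=4.
Step 5. [col 2: S + F ≡ E (mod 10)] from column 2 (S=4, E=0, carry-in 1, digits 0,1,4,9 already taken and all letters distinct): F must equal 5, so F=5.
Step 6. [col 3: D + F ≡ V (mod 10)] no forcing yet in column 3 (carry-in 1); D=2 is free and consistent — try it ⇒ D=2.
Step 7. [col 3: D + F ≡ V (mod 10)] from column 3 (D=2, F=5, carry-in 1, digits 0,1,2,4,5,9 already taken and all letters distinct): V must equal 8, so V=8.
Step 8. [col 4: P + P ≡ S (mod 10)] column 4 reads P+P+carry(0)=S with S=4; with digits 0,1,2,4,5,8,9 already taken and all letters distinct, the only value for P is 7 ⇒ P=7.
Step 9. [col 5: E + D ≡ C (mod 10)] in column 5 we have E+D≡C with carry-in 1; given E=0, D=2 and digits 0,1,2,4,5,7,8,9 already taken and all letters distinct, that pins C to 3, so C=3.
Step 10. [col 6: N + F ≡ R (mod 10)] column 6 reads N+F+carry(0)=R with F=5, R=1; with digits 0,1,2,3,4,5,7,8,9 already taken and all letters distinct, the only value for N is 6 ⇒ N=6.

Answer: C=3, D=2, E=0, F=5, N=6, O=9, P=7, R=1, S=4, V=8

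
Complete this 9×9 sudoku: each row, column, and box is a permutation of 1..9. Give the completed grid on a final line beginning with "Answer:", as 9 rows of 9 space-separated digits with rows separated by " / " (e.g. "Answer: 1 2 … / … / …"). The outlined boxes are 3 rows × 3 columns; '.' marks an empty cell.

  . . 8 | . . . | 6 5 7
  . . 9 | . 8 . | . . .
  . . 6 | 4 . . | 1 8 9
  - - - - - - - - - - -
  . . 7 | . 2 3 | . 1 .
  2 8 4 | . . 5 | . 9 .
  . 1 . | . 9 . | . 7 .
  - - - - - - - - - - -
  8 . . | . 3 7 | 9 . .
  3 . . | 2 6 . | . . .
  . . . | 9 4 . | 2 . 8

Step 1. [r9c6∈{1}] r9c6's peers cover all but 1, so r9c6=1.
Step 2. [r9c3∈{5}] nothing but 5 survives at r9c3. So r9c3=5.
Step 3. [r8c8∈{4}] r8c8 has the single candidate 4, so r8c8=4.
Step 4. [r3c2∈{2,3,5,7}] row 3 places 3 nowhere but r3c2. So r3c2=3.
Step 5. [r6c9∈{2,3,4,5,6}] across row 6, 2 lands solely at r6c9 ⇒ r6c9=2.
Step 6. [r7c2∈{2,4,6}] r7c2 is the only open cell in row 7 admitting 4 ⇒ r7c2=4.
Step 7. [r1c5∈{1}] r1c5 has the single candidate 1, so r1c5=1.
Step 8. [r3c5∈{5,7}] in col 5, 5 fits only at r3c5. So r3c5=5.
Step 9. [r2c4∈{3,6,7}] across box 2, 7 lands solely at r2c4. So r2c4=7.
Step 10. [r5c7∈{3}] r5c7 has the single candidate 3, so r5c7=3.
Step 11. [r2c7∈{4}] r2c7 is down to just 4. So r2c7=4.
Step 12. [r2c8∈{2,3}] in col 8, 2 fits only at r2c8 ⇒ r2c8=2.
Step 13. [r5c9∈{6}] r5c9 has the single candidate 6, so r5c9=6.
Step 14. [r4c1∈{5,6,9}] in col 1, 9 fits only at r4c1. So r4c1=9.
Step 15. [r2c2∈{5}] r2c2 is down to just 5, so r2c2=5.
Step 16. [r4c2∈{6}] r4c2 has the single candidate 6, so r4c2=6.
Step 17. [r4c4∈{8}] r4c4's peers cover all but 8, so r4c4=8.
Step 18. [r4c7∈{5}] r4c7's peers cover all but 5. So r4c7=5.
Step 19. [r8c3∈{1}] r8c3's peers cover all but 1, so r8c3=1.
Step 20. [r9c2∈{7}] only 7 remains possible at r9c2. So r9c2=7.
Step 21. [r3c6∈{2}] nothing but 2 survives at r3c6. So r3c6=2.
Step 22. [r7c8∈{6}] r7c8's peers cover all but 6 ⇒ r7c8=6.
Step 23. [r7c9∈{1,5}] row 7 places 1 nowhere but r7c9, so r7c9=1.
Step 24. [r2c6∈{6}] nothing but 6 survives at r2c6 ⇒ r2c6=6.
Step 25. [r6c3∈{3}] nothing but 3 survives at r6c3 ⇒ r6c3=3.
Step 26. [r1c1∈{4}] r1c1 is down to just 4. So r1c1=4.
Step 27. [r9c8∈{3}] r9c8's peers cover all but 3 ⇒ r9c8=3.
Step 28. [r8c7∈{7}] r8c7's peers cover all but 7, so r8c7=7.
Step 29. [r3c1∈{7}] r3c1 is down to just 7 ⇒ r3c1=7.
Step 30. [r6c7∈{8}] only 8 remains possible at r6c7. So r6c7=8.
Step 31. [r9c1∈{6}] only 6 remains possible at r9c1, so r9c1=6.
Step 32. [r6c6∈{4}] r6c6's peers cover all but 4. So r6c6=4.
Step 33. [r6c1∈{5}] r6c1 is down to just 5 ⇒ r6c1=5.
Step 34. [r2c1∈{1}] r2c1's peers cover all but 1. So r2c1=1.
Step 35. [r6c4∈{6}] only 6 remains possible at r6c4 ⇒ r6c4=6.
Step 36. [r1c2∈{2}] only 2 remains possible at r1c2. So r1c2=2.
Step 37. [r8c9∈{5}] r8c9's peers cover all but 5 ⇒ r8c9=5.
Step 38. [r5c5∈{7}] nothing but 7 survives at r5c5, so r5c5=7.
Step 39. [r7c3∈{2}] r7c3 has the single candidate 2 ⇒ r7c3=2.
Step 40. [r4c9∈{4}] nothing but 4 survives at r4c9. So r4c9=4.
Step 41. [r2c9∈{3}] r2c9's peers cover all but 3 ⇒ r2c9=3.
Step 42. [r5c4∈{1}] nothing but 1 survives at r5c4 ⇒ r5c4=1.
Step 43. [r1c6∈{9}] r1c6 is down to just 9, so r1c6=9.
Step 44. [r8c6∈{8}] r8c6 has the single candidate 8. So r8c6=8.
Step 45. [r7c4∈{5}] r7c4 has the single candidate 5, so r7c4=5.
Step 46. [r1c4∈{3}] nothing but 3 survives at r1c4. So r1c4=3.
Step 47. [r8c2∈{9}] r8c2 has the single candidate 9 ⇒ r8c2=9.

Answer: 4 2 8 3 1 9 6 5 7 / 1 5 9 7 8 6 4 2 3 / 7 3 6 4 5 2 1 8 9 / 9 6 7 8 2 3 5 1 4 / 2 8 4 1 7 5 3 9 6 / 5 1 3 6 9 4 8 7 2 / 8 4 2 5 3 7 9 6 1 / 3 9 1 2 6 8 7 4 5 / 6 7 5 9 4 1 2 3 8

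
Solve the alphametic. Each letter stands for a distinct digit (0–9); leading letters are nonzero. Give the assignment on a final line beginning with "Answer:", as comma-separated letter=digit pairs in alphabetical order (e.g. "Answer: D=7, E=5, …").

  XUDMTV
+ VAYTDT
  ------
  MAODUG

Step 1. [col 1: V + T ≡ G (mod 10)] no forcing yet in column 1 (carry-in 0); T=7 is free and consistent — try it ⇒ T=7.
Step 2. [col 1: V + T ≡ G (mod 10)] several values work for G in column 1 (V + T ≡ G (mod 10), carry-in 0); try G=8, so G=8.
Step 3. [col 1: V + T ≡ G (mod 10)] from column 1 (T=7, G=8, carry-in 0, digits 7,8 already taken and all letters distinct): V must equal 1, so V=1.
Step 4. [col 2: T + D ≡ U (mod 10)] column 2 (T + D ≡ U (mod 10), carry-in 0) doesn't pin U yet; pick U=0 and continue ⇒ U=0.
Step 5. [col 2: T + D ≡ U (mod 10)] column 2: given T=7, U=0, carry-in 0, and digits 0,1,7,8 already taken and all letters distinct, T+D≡U (mod 10) forces D=3 ⇒ D=3.
Step 6. [col 3: M + T ≡ D (mod 10)] column 3 reads M+T+carry(1)=D with T=7, D=3; with digits 0,1,3,7,8 already taken and all letters distinct, the only value for M is 5. So M=5.
Step 7. [col 4: D + Y ≡ O (mod 10)] in column 4 we have D+Y≡O with carry-in 1; given D=3 and digits 0,1,3,5,7,8 already taken and all letters distinct, that pins Y to 2, so Y=2.
Step 8. [col 4: D + Y ≡ O (mod 10)] in column 4 we have D+Y≡O with carry-in 1; given D=3, Y=2 and digits 0,1,2,3,5,7,8 already taken and all letters distinct, that pins O to 6, so O=6.
Step 9. [col 5: U + A ≡ A (mod 10)] several values work for A in column 5 (U + A ≡ A (mod 10), carry-in 0); try A=9, so A=9.
Step 10. [col 6: X + V ≡ M (mod 10)] column 6 reads X+V+carry(0)=M with V=1, M=5; with digits 0,1,2,3,5,6,7,8,9 already taken and all letters distinct, the only value for X is 4, so X=4.

Answer: A=9, D=3, G=8, M=5, O=6, T=7, U=0, V=1, X=4, Y=2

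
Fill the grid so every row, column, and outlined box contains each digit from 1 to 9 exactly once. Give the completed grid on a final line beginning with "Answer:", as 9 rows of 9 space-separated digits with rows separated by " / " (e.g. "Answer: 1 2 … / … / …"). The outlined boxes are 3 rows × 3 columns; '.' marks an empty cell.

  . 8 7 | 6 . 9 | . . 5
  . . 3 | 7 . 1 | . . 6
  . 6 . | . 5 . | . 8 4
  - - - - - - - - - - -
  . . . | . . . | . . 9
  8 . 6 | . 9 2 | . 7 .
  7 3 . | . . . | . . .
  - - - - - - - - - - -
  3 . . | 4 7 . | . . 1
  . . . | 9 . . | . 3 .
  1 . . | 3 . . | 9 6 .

Step 1. [r2c7∈{2}] only 2 remains possible at r2c7. So r2c7=2.
Step 2. [r8c7∈{4,5,7,8}] across box 9, 4 lands solely at r8c7 ⇒ r8c7=4.
Step 3. [r5c2∈{1,4,5}] row 5 places 4 nowhere but r5c2, so r5c2=4.
Step 4. [r4c2∈{1,2,5}] 1 has one home in col 2: r4c2 ⇒ r4c2=1.
Step 5. [r7c6∈{5,6,8}] 6 has one home in row 7: r7c6. So r7c6=6.
Step 6. [r2c5∈{4,8}] in row 2, 8 fits only at r2c5. So r2c5=8.
Step 7. [r9c5∈{2}] only 2 remains possible at r9c5. So r9c5=2.
Step 8. [r1c1∈{2,4}] across row 1, 2 lands solely at r1c1. So r1c1=2.
Step 9. [r4c1∈{5}] r4c1's peers cover all but 5 ⇒ r4c1=5.
Step 10. [r4c3∈{2}] r4c3's peers cover all but 2, so r4c3=2.
Step 11. [r2c2∈{5,9}] 5 has one home in row 2: r2c2. So r2c2=5.
Step 12. [r4c4∈{8}] only 8 remains possible at r4c4. So r4c4=8.
Step 13. [r1c8∈{1}] nothing but 1 survives at r1c8, so r1c8=1.
Step 14. [r1c7∈{3}] r1c7 has the single candidate 3 ⇒ r1c7=3.
Step 15. [r4c5∈{3,4,6}] across col 5, 3 lands solely at r4c5. So r4c5=3.
Step 16. [r6c5∈{1,4,6}] 6 has one home in col 5: r6c5. So r6c5=6.
Step 17. [r3c1∈{9}] r3c1 is down to just 9, so r3c1=9.
Step 18. [r4c8∈{4}] r4c8 has the single candidate 4 ⇒ r4c8=4.
Step 19. [r7c2∈{2,9}] across col 2, 9 lands solely at r7c2. So r7c2=9.
Step 20. [r7c8∈{2,5}] r7c8 is the only open cell in row 7 admitting 2 ⇒ r7c8=2.
Step 21. [r6c8∈{5}] nothing but 5 survives at r6c8. So r6c8=5.
Step 22. [r5c7∈{1}] nothing but 1 survives at r5c7 ⇒ r5c7=1.
Step 23. [r9c3∈{4,5,8}] r9c3 is the only open cell in row 9 admitting 4 ⇒ r9c3=4.
Step 24. [r7c7∈{5,8}] r7c7 is the only open cell in col 7 admitting 5, so r7c7=5.
Step 25. [r9c2∈{7}] nothing but 7 survives at r9c2. So r9c2=7.
Step 26. [r9c9∈{8}] r9c9 has the single candidate 8, so r9c9=8.
Step 27. [r8c3∈{5,8}] col 3 places 5 nowhere but r8c3 ⇒ r8c3=5.
Step 28. [r3c4∈{2}] only 2 remains possible at r3c4. So r3c4=2.
Step 29. [r3c3∈{1}] nothing but 1 survives at r3c3, so r3c3=1.
Step 30. [r8c9∈{7}] nothing but 7 survives at r8c9. So r8c9=7.
Step 31. [r4c6∈{7}] r4c6 has the single candidate 7 ⇒ r4c6=7.
Step 32. [r2c1∈{4}] only 4 remains possible at r2c1, so r2c1=4.
Step 33. [r5c4∈{5}] only 5 remains possible at r5c4 ⇒ r5c4=5.
Step 34. [r8c1∈{6}] nothing but 6 survives at r8c1. So r8c1=6.
Step 35. [r3c6∈{3}] nothing but 3 survives at r3c6 ⇒ r3c6=3.
Step 36. [r8c6∈{8}] nothing but 8 survives at r8c6, so r8c6=8.
Step 37. [r9c6∈{5}] r9c6's peers cover all but 5 ⇒ r9c6=5.
Step 38. [r7c3∈{8}] r7c3's peers cover all but 8. So r7c3=8.
Step 39. [r2c8∈{9}] only 9 remains possible at r2c8, so r2c8=9.
Step 40. [r4c7∈{6}] r4c7 is down to just 6 ⇒ r4c7=6.
Step 41. [r6c3∈{9}] r6c3 is down to just 9 ⇒ r6c3=9.
Step 42. [r1c5∈{4}] only 4 remains possible at r1c5, so r1c5=4.
Step 43. [r8c2∈{2}] nothing but 2 survives at r8c2, so r8c2=2.
Step 44. [r5c9∈{3}] r5c9 has the single candidate 3. So r5c9=3.
Step 45. [r6c7∈{8}] r6c7 has the single candidate 8 ⇒ r6c7=8.
Step 46. [r8c5∈{1}] nothing but 1 survives at r8c5. So r8c5=1.
Step 47. [r6c6∈{4}] r6c6 has the single candidate 4, so r6c6=4.
Step 48. [r6c9∈{2}] r6c9 has the single candidate 2. So r6c9=2.
Step 49. [r3c7∈{7}] nothing but 7 survives at r3c7, so r3c7=7.
Step 50. [r6c4∈{1}] r6c4's peers cover all but 1. So r6c4=1.

Answer: 2 8 7 6 4 9 3 1 5 / 4 5 3 7 8 1 2 9 6 / 9 6 1 2 5 3 7 8 4 / 5 1 2 8 3 7 6 4 9 / 8 4 6 5 9 2 1 7 3 / 7 3 9 1 6 4 8 5 2 / 3 9 8 4 7 6 5 2 1 / 6 2 5 9 1 8 4 3 7 / 1 7 4 3 2 5 9 6 8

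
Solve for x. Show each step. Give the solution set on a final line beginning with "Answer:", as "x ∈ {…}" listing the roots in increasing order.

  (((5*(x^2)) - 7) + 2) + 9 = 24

Step 1. [(((5*(x^2)) - 7) + 2) + 9 = 24] 9 comes off first (subtract 9), so sub: ((5*(x^2)) - 7) + 2 = 15.
Step 2. [((5*(x^2)) - 7) + 2 = 15] +2 is outermost — subtract 2 both sides ⇒ sub: (5*(x^2)) - 7 = 13.
Step 3. [(5*(x^2)) - 7 = 13] peel the -7: add 7 from each side, so sub: 5*(x^2) = 20.
Step 4. [5*(x^2) = 20] 5·(inner) — divide through by 5 ⇒ div: x^2 = 4.
Step 5. [x^2 = 4] √ both sides: 4 ≥ 0 gives two branches ⇒ sqrt: x = 2 or -2.

Answer: x ∈ {-2, 2}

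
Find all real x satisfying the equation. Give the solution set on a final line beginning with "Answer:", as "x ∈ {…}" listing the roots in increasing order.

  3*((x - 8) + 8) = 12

Step 1. [3*((x - 8) + 8) = 12] LHS = 3·(…); ÷3 both sides ⇒ div: (x - 8) + 8 = 4.
Step 2. [(x - 8) + 8 = 4] peel the +8: subtract 8 from each side. So sub: x - 8 = -4.
Step 3. [x - 8 = -4] the outer -8 inverts by adding 8 ⇒ sub: x = 4.

Answer: x ∈ {4}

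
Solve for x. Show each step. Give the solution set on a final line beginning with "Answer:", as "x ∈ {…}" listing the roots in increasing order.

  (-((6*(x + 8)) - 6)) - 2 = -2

Step 1. [(-((6*(x + 8)) - 6)) - 2 = -2] the outer -2 inverts by adding 2, so sub: -((6*(x + 8)) - 6) = 0.
Step 2. [-((6*(x + 8)) - 6) = 0] flip signs both sides, so neg: (6*(x + 8)) - 6 = 0.
Step 3. [(6*(x + 8)) - 6 = 0] peel the -6: add 6 from each side, so sub: 6*(x + 8) = 6.
Step 4. [6*(x + 8) = 6] leading coefficient 6: divide by 6 ⇒ div: x + 8 = 1.
Step 5. [x + 8 = 1] subtract 8: x sits inside (… + 8), so sub: x = -7.

Answer: x ∈ {-7}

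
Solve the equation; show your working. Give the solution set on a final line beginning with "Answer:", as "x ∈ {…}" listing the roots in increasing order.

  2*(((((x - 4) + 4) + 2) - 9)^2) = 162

Step 1. [2*(((((x - 4) + 4) + 2) - 9)^2) = 162] LHS = 2·(…); ÷2 both sides, so div: ((((x - 4) + 4) + 2) - 9)^2 = 81.
Step 2. [((((x - 4) + 4) + 2) - 9)^2 = 81] √ both sides: 81 ≥ 0 gives two branches. So sqrt: (((x - 4) + 4) + 2) - 9 = 9 or -9.
Step 3. [(((x - 4) + 4) + 2) - 9 = 9 or -9] -9 is outermost — add 9 both sides. So sub: ((x - 4) + 4) + 2 = 18 or 0.
Step 4. [((x - 4) + 4) + 2 = 18 or 0] subtract 2: x sits inside (… + 2). So sub: (x - 4) + 4 = 16 or -2.
Step 5. [(x - 4) + 4 = 16 or -2] 4 comes off first (subtract 4), so sub: x - 4 = 12 or -6.
Step 6. [x - 4 = 12 or -6] 4 comes off first (add 4). So sub: x = 16 or -2.

Answer: x ∈ {-2, 16}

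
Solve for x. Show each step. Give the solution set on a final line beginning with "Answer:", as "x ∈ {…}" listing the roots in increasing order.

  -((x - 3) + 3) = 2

Step 1. [-((x - 3) + 3) = 2] flip signs both sides. So neg: (x - 3) + 3 = -2.
Step 2. [(x - 3) + 3 = -2] peel the +3: subtract 3 from each side ⇒ sub: x - 3 = -5.
Step 3. [x - 3 = -5] -3 is outermost — add 3 both sides. So sub: x = -2.

Answer: x ∈ {-2}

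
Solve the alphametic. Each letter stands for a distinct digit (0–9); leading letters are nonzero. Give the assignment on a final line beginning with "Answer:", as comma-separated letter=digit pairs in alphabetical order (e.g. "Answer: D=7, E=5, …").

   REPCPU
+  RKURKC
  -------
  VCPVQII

Step 1. [V] V is the leading digit of a 7-digit sum of two 6-digit numbers; the final carry is exactly 1. So V=1.
Step 2. [col 1: U + C ≡ I (mod 10)] U=3 is one option consistent with column 1 (U + C ≡ I (mod 10), carry-in 0) — take it ⇒ U=3.
Step 3. [col 1: U + C ≡ I (mod 10)] column 1 (U + C ≡ I (mod 10), carry-in 0) doesn't pin C yet; pick C=2 and continue. So C=2.
Step 4. [col 1: U + C ≡ I (mod 10)] from column 1 (U=3, C=2, carry-in 0, digits 1,2,3 already taken and all letters distinct): I must equal 5. So I=5.
Step 5. [col 2: P + K ≡ I (mod 10)] several values work for K in column 2 (P + K ≡ I (mod 10), carry-in 0); try K=7 ⇒ K=7.
Step 6. [col 2: P + K ≡ I (mod 10)] column 2: given K=7, I=5, carry-in 0, and digits 1,2,3,5,7 already taken and all letters distinct, P+K≡I (mod 10) forces P=8 ⇒ P=8.
Step 7. [col 3: C + R ≡ Q (mod 10)] from column 3 (C=2, carry-in 1, digits 1,2,3,5,7,8 already taken and all letters distinct): Q must equal 9 ⇒ Q=9.
Step 8. [col 3: C + R ≡ Q (mod 10)] column 3 reads C+R+carry(1)=Q with C=2, Q=9; with digits 1,2,3,5,7,8,9 already taken and all letters distinct, the only value for R is 6. So R=6.
Step 9. [col 5: E + K ≡ P (mod 10)] column 5 reads E+K+carry(1)=P with K=7, P=8; with digits 1,2,3,5,6,7,8,9 already taken and all letters distinct, the only value for E is 0 ⇒ E=0.

Answer: C=2, E=0, I=5, K=7, P=8, Q=9, R=6, U=3, V=1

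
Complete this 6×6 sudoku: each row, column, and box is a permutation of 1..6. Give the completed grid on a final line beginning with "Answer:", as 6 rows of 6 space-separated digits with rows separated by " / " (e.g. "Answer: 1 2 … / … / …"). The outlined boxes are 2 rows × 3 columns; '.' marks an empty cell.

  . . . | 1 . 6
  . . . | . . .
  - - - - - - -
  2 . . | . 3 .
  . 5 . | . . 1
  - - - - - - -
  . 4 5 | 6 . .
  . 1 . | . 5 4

Step 1. [r5c1∈{3}] nothing but 3 survives at r5c1, so r5c1=3.
Step 2. [r2c6∈{2,3,5}] in col 6, 3 fits only at r2c6, so r2c6=3.
Step 3. [r6c3∈{2,6}] box 5 places 2 nowhere but r6c3. So r6c3=2.
Step 4. [r3c2∈{6}] r3c2 has the single candidate 6, so r3c2=6.
Step 5. [r4c1∈{4}] r4c1's peers cover all but 4, so r4c1=4.
Step 6. [r2c4∈{2,4,5}] across box 2, 5 lands solely at r2c4. So r2c4=5.
Step 7. [r2c3∈{1,4,6}] col 3 places 6 nowhere but r2c3 ⇒ r2c3=6.
Step 8. [r1c3∈{3,4}] col 3 places 4 nowhere but r1c3 ⇒ r1c3=4.
Step 9. [r1c5∈{2}] only 2 remains possible at r1c5, so r1c5=2.
Step 10. [r5c6∈{2}] r5c6 is down to just 2, so r5c6=2.
Step 11. [r4c3∈{3}] r4c3's peers cover all but 3. So r4c3=3.
Step 12. [r4c4∈{2}] r4c4 is down to just 2 ⇒ r4c4=2.
Step 13. [r4c5∈{6}] r4c5 is down to just 6 ⇒ r4c5=6.
Step 14. [r5c5∈{1}] r5c5 has the single candidate 1 ⇒ r5c5=1.
Step 15. [r3c6∈{5}] r3c6 is down to just 5 ⇒ r3c6=5.
Step 16. [r6c1∈{6}] nothing but 6 survives at r6c1. So r6c1=6.
Step 17. [r1c1∈{5}] r1c1 has the single candidate 5, so r1c1=5.
Step 18. [r1c2∈{3}] r1c2 has the single candidate 3 ⇒ r1c2=3.
Step 19. [r6c4∈{3}] nothing but 3 survives at r6c4 ⇒ r6c4=3.
Step 20. [r3c3∈{1}] nothing but 1 survives at r3c3. So r3c3=1.
Step 21. [r2c2∈{2}] r2c2 is down to just 2, so r2c2=2.
Step 22. [r2c1∈{1}] only 1 remains possible at r2c1 ⇒ r2c1=1.
Step 23. [r3c4∈{4}] r3c4 is down to just 4, so r3c4=4.
Step 24. [r2c5∈{4}] r2c5 has the single candidate 4 ⇒ r2c5=4.

Answer: 5 3 4 1 2 6 / 1 2 6 5 4 3 / 2 6 1 4 3 5 / 4 5 3 2 6 1 / 3 4 5 6 1 2 / 6 1 2 3 5 4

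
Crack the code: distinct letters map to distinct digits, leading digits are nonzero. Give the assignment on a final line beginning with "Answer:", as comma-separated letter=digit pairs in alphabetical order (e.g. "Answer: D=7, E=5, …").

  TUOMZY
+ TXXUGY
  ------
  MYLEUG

Step 1. [col 1: Y + Y ≡ G (mod 10)] G=8 is one option consistent with column 1 (Y + Y ≡ G (mod 10), carry-in 0) — take it, so G=8.
Step 2. [col 1: Y + Y ≡ G (mod 10)] column 1 (Y + Y ≡ G (mod 10), carry-in 0) doesn't pin Y yet; pick Y=9 and continue ⇒ Y=9.
Step 3. [col 2: Z + G ≡ U (mod 10)] Z=6 is one option consistent with column 2 (Z + G ≡ U (mod 10), carry-in 1) — take it, so Z=6.
Step 4. [col 2: Z + G ≡ U (mod 10)] column 2 reads Z+G+carry(1)=U with Z=6, G=8; with digits 6,8,9 already taken and all letters distinct, the only value for U is 5 ⇒ U=5.
Step 5. [col 3: M + U ≡ E (mod 10)] M=4 is one option consistent with column 3 (M + U ≡ E (mod 10), carry-in 1) — take it. So M=4.
Step 6. [col 3: M + U ≡ E (mod 10)] column 3: given M=4, U=5, carry-in 1, and digits 4,5,6,8,9 already taken and all letters distinct, M+U≡E (mod 10) forces E=0 ⇒ E=0.
Step 7. [col 4: O + X ≡ L (mod 10)] column 4: given nothing yet, carry-in 1, and digits 0,4,5,6,8,9 already taken and all letters distinct, O+X≡L (mod 10) forces L=1. So L=1.
Step 8. [col 4: O + X ≡ L (mod 10)] no forcing yet in column 4 (carry-in 1); O=7 is free and consistent — try it ⇒ O=7.
Step 9. [col 4: O + X ≡ L (mod 10)] in column 4 we have O+X≡L with carry-in 1; given O=7, L=1 and digits 0,1,4,5,6,7,8,9 already taken and all letters distinct, that pins X to 3. So X=3.
Step 10. [col 6: T + T ≡ M (mod 10)] in column 6 we have T+T≡M with carry-in 0; given M=4 and digits 0,1,3,4,5,6,7,8,9 already taken and all letters distinct, that pins T to 2, so T=2.

Answer: E=0, G=8, L=1, M=4, O=7, T=2, U=5, X=3, Y=9, Z=6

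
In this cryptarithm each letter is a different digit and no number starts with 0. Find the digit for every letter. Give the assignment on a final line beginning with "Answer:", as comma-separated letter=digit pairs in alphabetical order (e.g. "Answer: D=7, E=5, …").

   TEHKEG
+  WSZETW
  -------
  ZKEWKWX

Step 1. [col 1: G + W ≡ X (mod 10)] W=6 is one option consistent with column 1 (G + W ≡ X (mod 10), carry-in 0) — take it. So W=6.
Step 2. [Z] the sum has 7 digits but both addends have 6; that extra leading digit Z is the final carry, namely 1, so Z=1.
Step 3. [col 1: G + W ≡ X (mod 10)] several values work for X in column 1 (G + W ≡ X (mod 10), carry-in 0); try X=8, so X=8.
Step 4. [col 1: G + W ≡ X (mod 10)] column 1 reads G+W+carry(0)=X with W=6, X=8; with digits 1,6,8 already taken and all letters distinct, the only value for G is 2, so G=2.
Step 5. [col 2: E + T ≡ W (mod 10)] T=7 is one option consistent with column 2 (E + T ≡ W (mod 10), carry-in 0) — take it. So T=7.
Step 6. [col 2: E + T ≡ W (mod 10)] in column 2 we have E+T≡W with carry-in 0; given T=7, W=6 and digits 1,2,6,7,8 already taken and all letters distinct, that pins E to 9 ⇒ E=9.
Step 7. [col 3: K + E ≡ K (mod 10)] K=3 is one option consistent with column 3 (K + E ≡ K (mod 10), carry-in 1) — take it, so K=3.
Step 8. [col 4: H + Z ≡ W (mod 10)] column 4: given Z=1, W=6, carry-in 1, and digits 1,2,3,6,7,8,9 already taken and all letters distinct, H+Z≡W (mod 10) forces H=4, so H=4.
Step 9. [col 5: E + S ≡ E (mod 10)] in column 5 we have E+S≡E with carry-in 0; given E=9 and digits 1,2,3,4,6,7,8,9 already taken and all letters distinct, that pins S to 0. So S=0.

Answer: E=9, G=2, H=4, K=3, S=0, T=7, W=6, X=8, Z=1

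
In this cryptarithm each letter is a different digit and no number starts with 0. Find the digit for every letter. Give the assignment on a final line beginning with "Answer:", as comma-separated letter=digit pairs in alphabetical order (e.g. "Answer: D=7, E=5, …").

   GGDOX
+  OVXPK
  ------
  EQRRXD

Step 1. [E] the sum has 6 digits but both addends have 5; that extra leading digit E is the final carry, namely 1 ⇒ E=1.
Step 2. [col 1: X + K ≡ D (mod 10)] D=8 is one option consistent with column 1 (X + K ≡ D (mod 10), carry-in 0) — take it. So D=8.
Step 3. [col 1: X + K ≡ D (mod 10)] no forcing yet in column 1 (carry-in 0); X=6 is free and consistent — try it, so X=6.
Step 4. [col 1: X + K ≡ D (mod 10)] column 1 reads X+K+carry(0)=D with X=6, D=8; with digits 1,6,8 already taken and all letters distinct, the only value for K is 2, so K=2.
Step 5. [col 2: O + P ≡ X (mod 10)] O=9 is one option consistent with column 2 (O + P ≡ X (mod 10), carry-in 0) — take it. So O=9.
Step 6. [col 2: O + P ≡ X (mod 10)] column 2: given O=9, X=6, carry-in 0, and digits 1,2,6,8,9 already taken and all letters distinct, O+P≡X (mod 10) forces P=7, so P=7.
Step 7. [col 3: D + X ≡ R (mod 10)] column 3: given D=8, X=6, carry-in 1, and digits 1,2,6,7,8,9 already taken and all letters distinct, D+X≡R (mod 10) forces R=5. So R=5.
Step 8. [col 4: G + V ≡ R (mod 10)] column 4 (G + V ≡ R (mod 10), carry-in 1) doesn't pin G yet; pick G=4 and continue. So G=4.
Step 9. [col 4: G + V ≡ R (mod 10)] from column 4 (G=4, R=5, carry-in 1, digits 1,2,4,5,6,7,8,9 already taken and all letters distinct): V must equal 0 ⇒ V=0.
Step 10. [col 5: G + O ≡ Q (mod 10)] column 5: given G=4, O=9, carry-in 0, and digits 0,1,2,4,5,6,7,8,9 already taken and all letters distinct, G+O≡Q (mod 10) forces Q=3, so Q=3.

Answer: D=8, E=1, G=4, K=2, O=9, P=7, Q=3, R=5, V=0, X=6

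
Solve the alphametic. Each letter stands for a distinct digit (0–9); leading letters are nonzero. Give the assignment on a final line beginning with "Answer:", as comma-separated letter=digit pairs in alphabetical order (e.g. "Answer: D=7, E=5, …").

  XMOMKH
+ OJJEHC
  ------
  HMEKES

Step 1. [col 1: H + C ≡ S (mod 10)] no forcing yet in column 1 (carry-in 0); C=3 is free and consistent — try it. So C=3.
Step 2. [col 1: H + C ≡ S (mod 10)] column 1 (H + C ≡ S (mod 10), carry-in 0) doesn't pin S yet; pick S=7 and continue. So S=7.
Step 3. [col 1: H + C ≡ S (mod 10)] in column 1 we have H+C≡S with carry-in 0; given C=3, S=7 and digits 3,7 already taken and all letters distinct, that pins H to 4, so H=4.
Step 4. [col 2: K + H ≡ E (mod 10)] E=0 is one option consistent with column 2 (K + H ≡ E (mod 10), carry-in 0) — take it, so E=0.
Step 5. [col 2: K + H ≡ E (mod 10)] in column 2 we have K+H≡E with carry-in 0; given H=4, E=0 and digits 0,3,4,7 already taken and all letters distinct, that pins K to 6. So K=6.
Step 6. [col 3: M + E ≡ K (mod 10)] column 3 reads M+E+carry(1)=K with E=0, K=6; with digits 0,3,4,6,7 already taken and all letters distinct, the only value for M is 5, so M=5.
Step 7. [col 4: O + J ≡ E (mod 10)] no forcing yet in column 4 (carry-in 0); O=1 is free and consistent — try it ⇒ O=1.
Step 8. [col 4: O + J ≡ E (mod 10)] column 4: given O=1, E=0, carry-in 0, and digits 0,1,3,4,5,6,7 already taken and all letters distinct, O+J≡E (mod 10) forces J=9 ⇒ J=9.
Step 9. [col 6: X + O ≡ H (mod 10)] column 6 reads X+O+carry(1)=H with O=1, H=4; with digits 0,1,3,4,5,6,7,9 already taken and all letters distinct, the only value for X is 2, so X=2.

Answer: C=3, E=0, H=4, J=9, K=6, M=5, O=1, S=7, X=2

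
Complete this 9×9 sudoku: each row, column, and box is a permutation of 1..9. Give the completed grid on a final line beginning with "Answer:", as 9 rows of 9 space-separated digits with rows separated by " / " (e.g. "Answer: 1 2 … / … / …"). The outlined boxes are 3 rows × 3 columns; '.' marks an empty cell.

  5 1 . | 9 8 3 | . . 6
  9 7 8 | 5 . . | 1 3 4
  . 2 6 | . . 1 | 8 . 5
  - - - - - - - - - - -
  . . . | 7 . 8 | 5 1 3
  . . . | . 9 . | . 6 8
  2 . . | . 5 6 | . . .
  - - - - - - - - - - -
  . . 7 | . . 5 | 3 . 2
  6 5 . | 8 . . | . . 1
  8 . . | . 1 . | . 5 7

Step 1. [r4c1∈{4}] r4c1 is down to just 4, so r4c1=4.
Step 2. [r5c2∈{3}] only 3 remains possible at r5c2. So r5c2=3.
Step 3. [r4c3∈{9}] r4c3 has the single candidate 9 ⇒ r4c3=9.
Step 4. [r3c4∈{4}] r3c4's peers cover all but 4, so r3c4=4.
Step 5. [r8c5∈{2,3,4,7}] col 5 places 3 nowhere but r8c5. So r8c5=3.
Step 6. [r7c5∈{4,6}] in col 5, 4 fits only at r7c5, so r7c5=4.
Step 7. [r5c7∈{2,4,7}] in box 6, 2 fits only at r5c7. So r5c7=2.
Step 8. [r9c4∈{2,6}] r9c4 is the only open cell in col 4 admitting 2. So r9c4=2.
Step 9. [r9c2∈{4,9}] in col 2, 4 fits only at r9c2, so r9c2=4.
Step 10. [r3c8∈{7,9}] row 3 places 9 nowhere but r3c8, so r3c8=9.
Step 11. [r5c4∈{1}] r5c4's peers cover all but 1, so r5c4=1.
Step 12. [r8c8∈{4}] only 4 remains possible at r8c8, so r8c8=4.
Step 13. [r8c7∈{9}] nothing but 9 survives at r8c7. So r8c7=9.
Step 14. [r6c8∈{7}] nothing but 7 survives at r6c8. So r6c8=7.
Step 15. [r2c5∈{2,6}] in row 2, 6 fits only at r2c5. So r2c5=6.
Step 16. [r5c6∈{4}] nothing but 4 survives at r5c6, so r5c6=4.
Step 17. [r9c3∈{3}] r9c3 has the single candidate 3 ⇒ r9c3=3.
Step 18. [r5c1∈{7}] r5c1 has the single candidate 7, so r5c1=7.
Step 19. [r3c1∈{3}] only 3 remains possible at r3c1. So r3c1=3.
Step 20. [r2c6∈{2}] r2c6 is down to just 2 ⇒ r2c6=2.
Step 21. [r5c3∈{5}] r5c3 has the single candidate 5 ⇒ r5c3=5.
Step 22. [r4c5∈{2}] r4c5 has the single candidate 2 ⇒ r4c5=2.
Step 23. [r6c9∈{9}] r6c9 is down to just 9. So r6c9=9.
Step 24. [r9c7∈{6}] r9c7's peers cover all but 6. So r9c7=6.
Step 25. [r1c3∈{4}] r1c3 is down to just 4. So r1c3=4.
Step 26. [r7c4∈{6}] r7c4 is down to just 6. So r7c4=6.
Step 27. [r3c5∈{7}] only 7 remains possible at r3c5. So r3c5=7.
Step 28. [r7c8∈{8}] r7c8 has the single candidate 8 ⇒ r7c8=8.
Step 29. [r6c2∈{8}] nothing but 8 survives at r6c2, so r6c2=8.
Step 30. [r4c2∈{6}] r4c2 is down to just 6. So r4c2=6.
Step 31. [r9c6∈{9}] r9c6's peers cover all but 9 ⇒ r9c6=9.
Step 32. [r6c4∈{3}] only 3 remains possible at r6c4, so r6c4=3.
Step 33. [r7c2∈{9}] nothing but 9 survives at r7c2 ⇒ r7c2=9.
Step 34. [r6c3∈{1}] r6c3 has the single candidate 1, so r6c3=1.
Step 35. [r8c6∈{7}] r8c6 is down to just 7, so r8c6=7.
Step 36. [r1c7∈{7}] nothing but 7 survives at r1c7 ⇒ r1c7=7.
Step 37. [r1c8∈{2}] r1c8's peers cover all but 2, so r1c8=2.
Step 38. [r7c1∈{1}] r7c1 has the single candidate 1, so r7c1=1.
Step 39. [r6c7∈{4}] only 4 remains possible at r6c7. So r6c7=4.
Step 40. [r8c3∈{2}] r8c3 is down to just 2. So r8c3=2.

Answer: 5 1 4 9 8 3 7 2 6 / 9 7 8 5 6 2 1 3 4 / 3 2 6 4 7 1 8 9 5 / 4 6 9 7 2 8 5 1 3 / 7 3 5 1 9 4 2 6 8 / 2 8 1 3 5 6 4 7 9 / 1 9 7 6 4 5 3 8 2 / 6 5 2 8 3 7 9 4 1 / 8 4 3 2 1 9 6 5 7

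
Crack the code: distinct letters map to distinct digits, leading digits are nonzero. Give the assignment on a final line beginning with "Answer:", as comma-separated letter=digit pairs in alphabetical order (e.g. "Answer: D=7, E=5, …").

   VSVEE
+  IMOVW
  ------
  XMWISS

Step 1. [X] X is the leading digit of a 6-digit sum of two 5-digit numbers; the final carry is exactly 1 ⇒ X=1.
Step 2. [col 1: E + W ≡ S (mod 10)] several values work for W in column 1 (E + W ≡ S (mod 10), carry-in 0); try W=9. So W=9.
Step 3. [col 1: E + W ≡ S (mod 10)] E=7 is one option consistent with column 1 (E + W ≡ S (mod 10), carry-in 0) — take it ⇒ E=7.
Step 4. [col 1: E + W ≡ S (mod 10)] column 1 reads E+W+carry(0)=S with E=7, W=9; with digits 1,7,9 already taken and all letters distinct, the only value for S is 6. So S=6.
Step 5. [col 2: E + V ≡ S (mod 10)] from column 2 (E=7, S=6, carry-in 1, digits 1,6,7,9 already taken and all letters distinct): V must equal 8, so V=8.
Step 6. [col 3: V + O ≡ I (mod 10)] several values work for I in column 3 (V + O ≡ I (mod 10), carry-in 1); try I=4. So I=4.
Step 7. [col 3: V + O ≡ I (mod 10)] column 3 reads V+O+carry(1)=I with V=8, I=4; with digits 1,4,6,7,8,9 already taken and all letters distinct, the only value for O is 5. So O=5.
Step 8. [col 4: S + M ≡ W (mod 10)] column 4: given S=6, W=9, carry-in 1, and digits 1,4,5,6,7,8,9 already taken and all letters distinct, S+M≡W (mod 10) forces M=2 ⇒ M=2.

Answer: E=7, I=4, M=2, O=5, S=6, V=8, W=9, X=1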